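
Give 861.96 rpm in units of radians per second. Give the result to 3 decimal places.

90.264 rad/s

1 rpm = 0.104720 radians per second.
Then 861.96 × 0.104720 ≈ 90.264 rad/s.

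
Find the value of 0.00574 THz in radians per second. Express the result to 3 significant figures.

1 THz = 6.28319 × 10^12 radians per second.
0.00574 × 6.28319 × 10^12 ≈ 3.61 × 10^10 rad/s.

3.61 × 10^10 rad/s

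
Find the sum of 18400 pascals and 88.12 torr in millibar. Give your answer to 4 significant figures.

18400 Pa = 184.000 mbar and 88.12 torr = 117.484 mbar.
184.000 + 117.484 ≈ 301.5 mbar.

301.5 mbar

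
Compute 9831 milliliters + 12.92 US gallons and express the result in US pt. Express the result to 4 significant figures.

9831 mL = 20.7766 US pt and 12.92 US gal = 103.360 US pt.
20.7766 + 103.360 ≈ 124.1 US pt.

124.1 US pt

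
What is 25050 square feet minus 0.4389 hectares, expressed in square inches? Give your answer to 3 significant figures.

25050 ft² = 3.60720 × 10^6 in² and 0.4389 ha = 6.80296 × 10^6 in².
3.60720 × 10^6 − 6.80296 × 10^6 ≈ -3.20 × 10^6 in².

-3.20 × 10^6 in²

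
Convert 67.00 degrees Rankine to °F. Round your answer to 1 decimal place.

-392.7 degrees Fahrenheit

°R = °F + 459.67.
Applying the formula gives -392.7 °F.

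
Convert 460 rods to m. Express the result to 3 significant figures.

2310 m

1 rod = 5.02920 m.
Thus 460 × 5.02920 ≈ 2310 m.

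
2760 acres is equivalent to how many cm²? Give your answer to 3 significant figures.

1 acre = 4.04686 × 10^7 square centimeters.
Thus 2760 × 4.04686 × 10^7 ≈ 1.12 × 10^11 cm².

1.12 × 10^11 cm²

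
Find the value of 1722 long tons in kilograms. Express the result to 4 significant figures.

1 long ton = 1016.05 kg.
So 1722 × 1016.05 ≈ 1.750e+6 kg.

1.750e+6 kilograms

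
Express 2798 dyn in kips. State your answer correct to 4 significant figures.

1 dyne = 2.24809e-9 kips.
Thus 2798 × 2.24809e-9 ≈ 6.290e-6 kip.

6.290e-6 kips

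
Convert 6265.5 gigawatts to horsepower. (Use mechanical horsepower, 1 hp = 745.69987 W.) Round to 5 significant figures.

1 GW = 1.34102 × 10^6 hp.
6265.5 × 1.34102 × 10^6 ≈ 8.4022 × 10^9 hp.

8.4022 × 10^9 hp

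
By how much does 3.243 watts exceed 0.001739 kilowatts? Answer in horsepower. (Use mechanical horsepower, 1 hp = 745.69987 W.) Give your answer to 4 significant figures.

0.002017 horsepower

3.243 W = 0.00434893 hp and 0.001739 kW = 0.00233204 hp.
0.00434893 − 0.00233204 ≈ 0.002017 hp.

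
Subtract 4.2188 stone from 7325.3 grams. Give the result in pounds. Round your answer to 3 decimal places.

7325.3 g = 16.1495 lb and 4.2188 st = 59.0632 lb.
16.1495 − 59.0632 ≈ -42.914 lb.

-42.914 lb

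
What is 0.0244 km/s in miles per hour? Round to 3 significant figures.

54.6 mph

1 kilometer per second = 2236.94 mph.
0.0244 × 2236.94 ≈ 54.6 mph.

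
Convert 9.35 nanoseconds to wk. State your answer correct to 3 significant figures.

1.55e-14 wk

1 nanosecond = 1.65344e-15 wk.
So 9.35 × 1.65344e-15 ≈ 1.55e-14 wk.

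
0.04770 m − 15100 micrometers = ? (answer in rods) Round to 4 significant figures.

0.04770 m = 0.00948461 rod and 15100 μm = 0.00300247 rod.
0.00948461 − 0.00300247 ≈ 0.006482 rod.

0.006482 rod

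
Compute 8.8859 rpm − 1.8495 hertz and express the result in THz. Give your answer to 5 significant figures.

-1.7014e-12 THz

8.8859 rpm = 1.48098e-13 THz and 1.8495 Hz = 1.84950e-12 THz.
1.48098e-13 − 1.84950e-12 ≈ -1.7014e-12 THz.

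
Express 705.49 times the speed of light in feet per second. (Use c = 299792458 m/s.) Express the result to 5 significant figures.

1 speed of light = 9.83571 × 10^8 feet per second.
Then 705.49 × 9.83571 × 10^8 ≈ 6.9390 × 10^11 ft/s.

6.9390 × 10^11 feet per second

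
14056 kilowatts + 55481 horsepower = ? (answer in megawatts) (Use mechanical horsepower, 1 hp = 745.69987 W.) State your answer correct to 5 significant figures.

14056 kW = 14.0560 MW and 55481 hp = 41.3722 MW.
14.0560 + 41.3722 ≈ 55.428 MW.

55.428 megawatts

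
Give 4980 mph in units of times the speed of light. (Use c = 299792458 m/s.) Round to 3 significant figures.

1 mile per hour = 1.49116 × 10^-9 c.
Thus 4980 × 1.49116 × 10^-9 ≈ 7.43 × 10^-6 c.

7.43 × 10^-6 times the speed of light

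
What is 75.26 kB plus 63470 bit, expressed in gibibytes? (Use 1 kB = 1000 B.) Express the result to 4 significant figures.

7.748 × 10^-5 gibibytes

75.26 kB = 7.00913 × 10^-5 GiB and 63470 bit = 7.38888 × 10^-6 GiB.
7.00913 × 10^-5 + 7.38888 × 10^-6 ≈ 7.748 × 10^-5 GiB.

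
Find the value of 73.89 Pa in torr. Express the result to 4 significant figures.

1 Pa = 0.00750062 torr.
So 73.89 × 0.00750062 ≈ 0.5542 torr.

0.5542 torr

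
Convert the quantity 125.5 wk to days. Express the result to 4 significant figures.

1 week = 7.00000 d.
Then 125.5 × 7.00000 ≈ 878.5 d.

878.5 d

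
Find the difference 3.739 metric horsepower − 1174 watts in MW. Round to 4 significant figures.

3.739 PS = 0.00275003 MW and 1174 W = 0.00117400 MW.
0.00275003 − 0.00117400 ≈ 0.001576 MW.

0.001576 MW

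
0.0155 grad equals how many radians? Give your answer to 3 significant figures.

1 grad = 0.0157080 radians.
0.0155 × 0.0157080 ≈ 0.000243 rad.

0.000243 rad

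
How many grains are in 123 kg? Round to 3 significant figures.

1.90e+6 gr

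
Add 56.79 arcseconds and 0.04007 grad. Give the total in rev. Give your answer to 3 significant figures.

0.000144 revolutions

56.79 arcsec = 4.38194 × 10^-5 rev and 0.04007 grad = 0.000100175 rev.
4.38194 × 10^-5 + 0.000100175 ≈ 0.000144 rev.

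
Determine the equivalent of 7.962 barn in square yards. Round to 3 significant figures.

1 barn = 1.19599e-28 yd².
So 7.962 × 1.19599e-28 ≈ 9.52e-28 yd².

9.52e-28 square yards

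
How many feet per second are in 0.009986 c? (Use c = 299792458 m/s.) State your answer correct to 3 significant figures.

1 speed of light = 9.83571e+8 ft/s.
Then 0.009986 × 9.83571e+8 ≈ 9.82e+6 ft/s.

9.82e+6 feet per second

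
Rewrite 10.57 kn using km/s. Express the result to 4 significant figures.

1 knot = 0.000514444 km/s.
10.57 × 0.000514444 ≈ 0.005438 km/s.

0.005438 km/s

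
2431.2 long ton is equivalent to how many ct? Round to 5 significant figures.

1 long ton = 5.08023 × 10^6 ct.
So 2431.2 × 5.08023 × 10^6 ≈ 1.2351 × 10^10 ct.

1.2351 × 10^10 ct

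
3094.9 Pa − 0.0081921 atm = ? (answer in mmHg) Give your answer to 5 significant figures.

3094.9 Pa = 23.2137 mmHg and 0.0081921 atm = 6.22600 mmHg.
23.2137 − 6.22600 ≈ 16.988 mmHg.

16.988 millimeters of mercury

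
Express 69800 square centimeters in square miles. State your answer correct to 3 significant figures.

1 square centimeter = 3.86102 × 10^-11 square miles.
Then 69800 × 3.86102 × 10^-11 ≈ 2.69 × 10^-6 mi².

2.69 × 10^-6 mi²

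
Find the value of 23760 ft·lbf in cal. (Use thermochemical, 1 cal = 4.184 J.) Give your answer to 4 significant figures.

1 ft·lbf = 0.324048 cal.
So 23760 × 0.324048 ≈ 7699 cal.

7699 cal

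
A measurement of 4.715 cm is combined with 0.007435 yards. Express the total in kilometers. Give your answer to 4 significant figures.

4.715 cm = 4.71500 × 10^-5 km and 0.007435 yd = 6.79856 × 10^-6 km.
4.71500 × 10^-5 + 6.79856 × 10^-6 ≈ 5.395 × 10^-5 km.

5.395 × 10^-5 km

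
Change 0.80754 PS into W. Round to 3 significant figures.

594 watts

1 metric horsepower = 735.499 W.
0.80754 × 735.499 ≈ 594 W.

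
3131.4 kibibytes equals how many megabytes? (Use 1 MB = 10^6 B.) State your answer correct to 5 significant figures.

1 KiB = 0.00102400 megabytes.
Thus 3131.4 × 0.00102400 ≈ 3.2066 MB.

3.2066 MB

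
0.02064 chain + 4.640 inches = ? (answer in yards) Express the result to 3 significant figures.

0.583 yards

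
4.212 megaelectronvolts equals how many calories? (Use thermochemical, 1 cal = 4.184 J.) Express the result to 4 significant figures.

1.613 × 10^-13 cal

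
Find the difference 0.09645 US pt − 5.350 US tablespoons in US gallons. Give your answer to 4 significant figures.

0.09645 US pt = 0.01205625 US gal and 5.350 US tbsp = 0.02089844 US gal.
0.01205625 − 0.02089844 ≈ -0.008842 US gal.

-0.008842 US gallons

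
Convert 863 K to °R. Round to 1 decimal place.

°R = K × 9/5.
Applying the formula gives 1553.4 °R.

1553.4 degrees Rankine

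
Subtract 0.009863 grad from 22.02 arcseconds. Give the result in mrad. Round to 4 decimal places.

22.02 arcsec = 0.106756 mrad and 0.009863 grad = 0.154928 mrad.
0.106756 − 0.154928 ≈ -0.0482 mrad.

-0.0482 mrad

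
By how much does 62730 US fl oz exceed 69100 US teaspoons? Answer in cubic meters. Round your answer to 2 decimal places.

1.51 m³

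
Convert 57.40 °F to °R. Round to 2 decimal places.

°R = °F + 459.67.
Applying the formula gives 517.07 °R.

517.07 °R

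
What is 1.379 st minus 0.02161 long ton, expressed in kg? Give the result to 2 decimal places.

-13.20 kg

1.379 st = 8.75705 kg and 0.02161 long ton = 21.9568 kg.
8.75705 − 21.9568 ≈ -13.20 kg.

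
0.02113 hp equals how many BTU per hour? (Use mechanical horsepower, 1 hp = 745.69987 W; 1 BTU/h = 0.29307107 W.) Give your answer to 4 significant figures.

1 hp = 2544.43 BTU/h.
Thus 0.02113 × 2544.43 ≈ 53.76 BTU/h.

53.76 BTU per hour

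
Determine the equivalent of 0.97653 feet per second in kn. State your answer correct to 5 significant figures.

1 ft/s = 0.592484 knots.
Thus 0.97653 × 0.592484 ≈ 0.57858 kn.

0.57858 kn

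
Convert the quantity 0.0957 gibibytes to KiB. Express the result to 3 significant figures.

100000 KiB

1 GiB = 1.04858e+6 kibibytes.
Thus 0.0957 × 1.04858e+6 ≈ 100000 KiB.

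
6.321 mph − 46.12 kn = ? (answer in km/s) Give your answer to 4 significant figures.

6.321 mph = 0.00282574 km/s and 46.12 kn = 0.0237262 km/s.
0.00282574 − 0.0237262 ≈ -0.02090 km/s.

-0.02090 kilometers per second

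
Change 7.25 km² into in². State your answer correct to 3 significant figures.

1.12 × 10^10 in²

1 km² = 1.55000 × 10^9 in².
Thus 7.25 × 1.55000 × 10^9 ≈ 1.12 × 10^10 in².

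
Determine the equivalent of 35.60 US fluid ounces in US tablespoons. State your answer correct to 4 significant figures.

71.20 US tablespoons

1 US fl oz = 2.00000 US tbsp.
35.60 × 2.00000 ≈ 71.20 US tbsp.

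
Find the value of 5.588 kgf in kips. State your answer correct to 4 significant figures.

0.01232 kip

1 kgf = 0.00220462 kip.
So 5.588 × 0.00220462 ≈ 0.01232 kip.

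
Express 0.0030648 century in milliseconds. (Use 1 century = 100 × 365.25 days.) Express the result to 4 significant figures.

1 century = 3.15576e+12 milliseconds.
So 0.0030648 × 3.15576e+12 ≈ 9.672e+9 ms.

9.672e+9 ms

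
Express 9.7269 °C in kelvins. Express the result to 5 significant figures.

K = °C + 273.15.
Applying the formula gives 282.88 K.

282.88 K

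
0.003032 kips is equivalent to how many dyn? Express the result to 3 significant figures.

1.35 × 10^6 dyn

1 kip = 4.44822 × 10^8 dyn.
So 0.003032 × 4.44822 × 10^8 ≈ 1.35 × 10^6 dyn.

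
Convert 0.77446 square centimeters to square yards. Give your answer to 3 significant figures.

9.26 × 10^-5 square yards

1 cm² = 0.000119599 yd².
0.77446 × 0.000119599 ≈ 9.26 × 10^-5 yd².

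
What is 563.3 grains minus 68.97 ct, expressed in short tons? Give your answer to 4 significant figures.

2.503e-5 short tons

563.3 gr = 4.02357e-5 short ton and 68.97 ct = 1.52053e-5 short ton.
4.02357e-5 − 1.52053e-5 ≈ 2.503e-5 short ton.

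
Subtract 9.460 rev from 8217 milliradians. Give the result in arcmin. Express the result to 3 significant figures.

8217 mrad = 28248.0 arcmin and 9.460 rev = 204336 arcmin.
28248.0 − 204336 ≈ -176000 arcmin.

-176000 arcmin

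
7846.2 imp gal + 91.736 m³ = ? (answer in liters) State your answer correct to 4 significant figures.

7846.2 imp gal = 35669.5 L and 91.736 m³ = 91736.0 L.
35669.5 + 91736.0 ≈ 127400 L.

127400 liters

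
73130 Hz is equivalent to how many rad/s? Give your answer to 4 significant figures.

1 Hz = 6.28319 rad/s.
So 73130 × 6.28319 ≈ 459500 rad/s.

459500 rad/s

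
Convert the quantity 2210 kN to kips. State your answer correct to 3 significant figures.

1 kilonewton = 0.224809 kips.
Then 2210 × 0.224809 ≈ 497 kip.

497 kip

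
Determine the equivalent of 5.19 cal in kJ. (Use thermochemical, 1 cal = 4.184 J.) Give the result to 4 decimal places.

1 cal = 0.00418400 kJ.
5.19 × 0.00418400 ≈ 0.0217 kJ.

0.0217 kilojoules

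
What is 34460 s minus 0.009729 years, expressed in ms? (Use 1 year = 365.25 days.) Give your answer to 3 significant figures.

34460 s = 3.44600 × 10^7 ms and 0.009729 yr = 3.07024 × 10^8 ms.
3.44600 × 10^7 − 3.07024 × 10^8 ≈ -2.73 × 10^8 ms.

-2.73 × 10^8 milliseconds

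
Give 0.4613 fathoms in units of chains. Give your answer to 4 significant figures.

0.04194 chain

1 fathom = 0.0909091 chain.
Then 0.4613 × 0.0909091 ≈ 0.04194 chain.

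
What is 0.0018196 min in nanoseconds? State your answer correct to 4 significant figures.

1.092 × 10^8 nanoseconds

1 min = 6.00000 × 10^10 ns.
Then 0.0018196 × 6.00000 × 10^10 ≈ 1.092 × 10^8 ns.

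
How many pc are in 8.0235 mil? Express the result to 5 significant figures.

6.6046 × 10^-21 parsecs

1 mil = 8.23158 × 10^-22 pc.
So 8.0235 × 8.23158 × 10^-22 ≈ 6.6046 × 10^-21 pc.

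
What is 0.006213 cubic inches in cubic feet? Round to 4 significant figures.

3.595 × 10^-6 ft³

1 cubic inch = 0.000578704 cubic feet.
Then 0.006213 × 0.000578704 ≈ 3.595 × 10^-6 ft³.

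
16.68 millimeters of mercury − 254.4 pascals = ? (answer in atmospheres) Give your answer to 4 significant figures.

0.01944 atmospheres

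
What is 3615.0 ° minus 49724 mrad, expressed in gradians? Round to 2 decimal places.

851.14 grad

3615.0 ° = 4016.67 grad and 49724 mrad = 3165.53 grad.
4016.67 − 3165.53 ≈ 851.14 grad.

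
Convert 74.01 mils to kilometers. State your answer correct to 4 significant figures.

1.880 × 10^-6 km

1 mil = 2.54000 × 10^-8 kilometers.
So 74.01 × 2.54000 × 10^-8 ≈ 1.880 × 10^-6 km.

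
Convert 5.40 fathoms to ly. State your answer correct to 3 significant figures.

1 fathom = 1.93304e-16 light-years.
Then 5.40 × 1.93304e-16 ≈ 1.04e-15 ly.

1.04e-15 ly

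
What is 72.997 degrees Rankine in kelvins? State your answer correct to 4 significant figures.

°R = K × 9/5.
Applying the formula gives 40.55 K.

40.55 kelvins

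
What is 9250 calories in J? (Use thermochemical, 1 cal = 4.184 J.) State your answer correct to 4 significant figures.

1 cal = 4.18400 J.
9250 × 4.18400 ≈ 38700 J.

38700 joules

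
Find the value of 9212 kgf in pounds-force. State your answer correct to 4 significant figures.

1 kgf = 2.20462 lbf.
Then 9212 × 2.20462 ≈ 20310 lbf.

20310 lbf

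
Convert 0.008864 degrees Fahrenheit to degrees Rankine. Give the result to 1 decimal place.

459.7 °R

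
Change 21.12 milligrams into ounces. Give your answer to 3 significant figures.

1 mg = 3.52740 × 10^-5 oz.
Thus 21.12 × 3.52740 × 10^-5 ≈ 0.000745 oz.

0.000745 ounces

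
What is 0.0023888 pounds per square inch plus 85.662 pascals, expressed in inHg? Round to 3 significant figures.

0.0023888 psi = 0.00486365 inHg and 85.662 Pa = 0.0252960 inHg.
0.00486365 + 0.0252960 ≈ 0.0302 inHg.

0.0302 inHg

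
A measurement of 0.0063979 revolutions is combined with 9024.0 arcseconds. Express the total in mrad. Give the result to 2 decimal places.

83.95 mrad

0.0063979 rev = 40.1992 mrad and 9024.0 arcsec = 43.7496 mrad.
40.1992 + 43.7496 ≈ 83.95 mrad.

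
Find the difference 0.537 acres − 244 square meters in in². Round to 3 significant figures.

0.537 acre = 3.36841e+6 in² and 244 m² = 378201 in².
3.36841e+6 − 378201 ≈ 2.99e+6 in².

2.99e+6 in²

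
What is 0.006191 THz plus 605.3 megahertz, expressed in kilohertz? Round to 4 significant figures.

6.796 × 10^6 kHz

0.006191 THz = 6.19100 × 10^6 kHz and 605.3 MHz = 605300 kHz.
6.19100 × 10^6 + 605300 ≈ 6.796 × 10^6 kHz.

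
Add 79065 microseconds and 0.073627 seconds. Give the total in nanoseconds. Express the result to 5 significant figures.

1.5269 × 10^8 nanoseconds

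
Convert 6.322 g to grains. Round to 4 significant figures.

1 g = 15.4324 gr.
6.322 × 15.4324 ≈ 97.56 gr.

97.56 gr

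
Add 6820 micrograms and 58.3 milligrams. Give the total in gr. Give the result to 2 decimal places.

6820 μg = 0.105249 gr and 58.3 mg = 0.899706 gr.
0.105249 + 0.899706 ≈ 1.00 gr.

1.00 gr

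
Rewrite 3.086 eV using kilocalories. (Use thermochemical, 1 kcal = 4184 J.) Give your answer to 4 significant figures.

1.182 × 10^-22 kcal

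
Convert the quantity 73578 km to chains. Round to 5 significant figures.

3.6575e+6 chain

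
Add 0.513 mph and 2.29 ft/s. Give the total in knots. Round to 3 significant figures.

1.80 knots

0.513 mph = 0.445785 kn and 2.29 ft/s = 1.35679 kn.
0.445785 + 1.35679 ≈ 1.80 kn.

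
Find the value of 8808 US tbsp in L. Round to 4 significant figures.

130.2 L

1 US tbsp = 0.0147868 liters.
Thus 8808 × 0.0147868 ≈ 130.2 L.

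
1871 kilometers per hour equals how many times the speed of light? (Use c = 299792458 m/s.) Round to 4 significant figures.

1 km/h = 9.26567e-10 times the speed of light.
Then 1871 × 9.26567e-10 ≈ 1.734e-6 c.

1.734e-6 c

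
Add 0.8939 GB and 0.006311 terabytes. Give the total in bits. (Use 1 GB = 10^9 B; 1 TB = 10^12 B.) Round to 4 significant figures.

0.8939 GB = 7.15120 × 10^9 bit and 0.006311 TB = 5.04880 × 10^10 bit.
7.15120 × 10^9 + 5.04880 × 10^10 ≈ 5.764 × 10^10 bit.

5.764 × 10^10 bits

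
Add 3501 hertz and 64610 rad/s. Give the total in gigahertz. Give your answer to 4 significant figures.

1.378e-5 gigahertz

3501 Hz = 3.50100e-6 GHz and 64610 rad/s = 1.02830e-5 GHz.
3.50100e-6 + 1.02830e-5 ≈ 1.378e-5 GHz.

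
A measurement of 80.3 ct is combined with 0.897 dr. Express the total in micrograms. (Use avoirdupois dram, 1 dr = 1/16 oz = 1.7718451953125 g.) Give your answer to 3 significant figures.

1.76 × 10^7 micrograms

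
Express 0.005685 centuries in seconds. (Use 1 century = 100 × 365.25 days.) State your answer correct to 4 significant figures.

1.794 × 10^7 s

1 century = 3.15576 × 10^9 s.
Thus 0.005685 × 3.15576 × 10^9 ≈ 1.794 × 10^7 s.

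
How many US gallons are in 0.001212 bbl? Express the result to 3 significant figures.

0.0509 US gallons

1 oil barrel = 42.0000 US gal.
Then 0.001212 × 42.0000 ≈ 0.0509 US gal.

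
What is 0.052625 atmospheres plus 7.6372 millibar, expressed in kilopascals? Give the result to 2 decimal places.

6.10 kPa

0.052625 atm = 5.33223 kPa and 7.6372 mbar = 0.763720 kPa.
5.33223 + 0.763720 ≈ 6.10 kPa.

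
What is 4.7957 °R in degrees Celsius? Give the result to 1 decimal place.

°R = (°C + 273.15) × 9/5.
Applying the formula gives -270.5 °C.

-270.5 degrees Celsius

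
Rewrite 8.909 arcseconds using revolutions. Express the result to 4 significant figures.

1 arcsec = 7.71605e-7 rev.
Thus 8.909 × 7.71605e-7 ≈ 6.874e-6 rev.

6.874e-6 revolutions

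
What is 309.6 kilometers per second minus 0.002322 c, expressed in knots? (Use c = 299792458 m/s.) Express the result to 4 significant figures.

309.6 km/s = 601814 kn and 0.002322 c = 1.35315e+6 kn.
601814 − 1.35315e+6 ≈ -751300 kn.

-751300 kn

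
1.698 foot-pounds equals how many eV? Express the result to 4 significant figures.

1.437e+19 eV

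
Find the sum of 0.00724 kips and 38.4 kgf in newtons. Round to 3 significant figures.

409 newtons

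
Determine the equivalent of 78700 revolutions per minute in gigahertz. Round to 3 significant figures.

1.31e-6 GHz

1 revolution per minute = 1.66667e-11 gigahertz.
78700 × 1.66667e-11 ≈ 1.31e-6 GHz.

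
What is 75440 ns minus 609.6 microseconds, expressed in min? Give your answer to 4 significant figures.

-8.903e-6 min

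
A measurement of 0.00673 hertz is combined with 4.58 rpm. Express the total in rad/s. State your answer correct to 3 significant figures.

0.522 rad/s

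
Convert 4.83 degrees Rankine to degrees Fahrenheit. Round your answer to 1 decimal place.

°R = °F + 459.67.
Applying the formula gives -454.8 °F.

-454.8 degrees Fahrenheit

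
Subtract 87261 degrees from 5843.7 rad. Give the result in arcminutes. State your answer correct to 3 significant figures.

5843.7 rad = 2.00892 × 10^7 arcmin and 87261 ° = 5.23566 × 10^6 arcmin.
2.00892 × 10^7 − 5.23566 × 10^6 ≈ 1.49 × 10^7 arcmin.

1.49 × 10^7 arcmin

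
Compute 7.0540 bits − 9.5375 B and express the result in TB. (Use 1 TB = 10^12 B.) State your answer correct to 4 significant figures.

-8.656e-12 TB

7.0540 bit = 8.81750e-13 TB and 9.5375 B = 9.53750e-12 TB.
8.81750e-13 − 9.53750e-12 ≈ -8.656e-12 TB.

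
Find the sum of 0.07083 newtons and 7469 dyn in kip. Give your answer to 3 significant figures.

3.27e-5 kips

0.07083 N = 1.59232e-5 kip and 7469 dyn = 1.67910e-5 kip.
1.59232e-5 + 1.67910e-5 ≈ 3.27e-5 kip.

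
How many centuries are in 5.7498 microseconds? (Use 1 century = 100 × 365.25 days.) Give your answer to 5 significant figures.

1.8220 × 10^-15 century

1 μs = 3.16881 × 10^-16 century.
Thus 5.7498 × 3.16881 × 10^-16 ≈ 1.8220 × 10^-15 century.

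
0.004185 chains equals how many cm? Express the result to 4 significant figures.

8.419 cm

1 chain = 2011.68 centimeters.
Then 0.004185 × 2011.68 ≈ 8.419 cm.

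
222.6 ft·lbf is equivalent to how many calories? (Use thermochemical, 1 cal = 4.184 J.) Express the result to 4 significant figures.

72.13 calories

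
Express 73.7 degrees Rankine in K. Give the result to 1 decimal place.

40.9 kelvins

°R = K × 9/5.
Applying the formula gives 40.9 K.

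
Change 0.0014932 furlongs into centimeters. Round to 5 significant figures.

30.038 cm

1 furlong = 20116.8 cm.
Thus 0.0014932 × 20116.8 ≈ 30.038 cm.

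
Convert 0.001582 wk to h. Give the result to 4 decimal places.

1 wk = 168.000 hours.
Thus 0.001582 × 168.000 ≈ 0.2658 h.

0.2658 h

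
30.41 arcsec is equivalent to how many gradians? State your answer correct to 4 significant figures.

0.009386 grad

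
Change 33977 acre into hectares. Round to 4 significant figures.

13750 ha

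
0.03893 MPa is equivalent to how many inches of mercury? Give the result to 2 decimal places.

1 MPa = 295.300 inches of mercury.
0.03893 × 295.300 ≈ 11.50 inHg.

11.50 inHg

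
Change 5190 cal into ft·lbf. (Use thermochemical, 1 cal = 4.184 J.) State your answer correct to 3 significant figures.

16000 foot-pounds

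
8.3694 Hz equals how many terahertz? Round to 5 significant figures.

8.3694e-12 terahertz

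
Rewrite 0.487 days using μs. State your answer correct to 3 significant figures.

1 day = 8.64000 × 10^10 microseconds.
0.487 × 8.64000 × 10^10 ≈ 4.21 × 10^10 μs.

4.21 × 10^10 microseconds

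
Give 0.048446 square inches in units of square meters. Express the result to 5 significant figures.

3.1255 × 10^-5 m²

1 square inch = 0.000645160 m².
So 0.048446 × 0.000645160 ≈ 3.1255 × 10^-5 m².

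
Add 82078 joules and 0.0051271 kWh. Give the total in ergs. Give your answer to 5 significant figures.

1.0054e+12 ergs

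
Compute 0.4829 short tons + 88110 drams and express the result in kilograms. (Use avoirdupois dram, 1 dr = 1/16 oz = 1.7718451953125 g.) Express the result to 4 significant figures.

0.4829 short ton = 438.080 kg and 88110 dr = 156.117 kg.
438.080 + 156.117 ≈ 594.2 kg.

594.2 kilograms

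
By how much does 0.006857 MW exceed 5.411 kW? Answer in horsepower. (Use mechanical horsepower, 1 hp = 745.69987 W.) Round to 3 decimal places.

0.006857 MW = 9.19539 hp and 5.411 kW = 7.25627 hp.
9.19539 − 7.25627 ≈ 1.939 hp.

1.939 hp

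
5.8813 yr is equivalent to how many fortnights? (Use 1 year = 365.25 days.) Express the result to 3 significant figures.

1 year = 26.0893 fortnight.
So 5.8813 × 26.0893 ≈ 153 fortnight.

153 fortnight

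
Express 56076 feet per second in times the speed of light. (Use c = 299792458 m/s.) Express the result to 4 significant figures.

5.701 × 10^-5 c

1 ft/s = 1.01670 × 10^-9 times the speed of light.
Thus 56076 × 1.01670 × 10^-9 ≈ 5.701 × 10^-5 c.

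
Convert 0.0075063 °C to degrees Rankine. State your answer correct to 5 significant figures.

491.68 degrees Rankine

°R = (°C + 273.15) × 9/5.
Applying the formula gives 491.68 °R.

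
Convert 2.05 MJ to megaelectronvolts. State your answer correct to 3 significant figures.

1.28e+19 megaelectronvolts

1 megajoule = 6.24151e+18 megaelectronvolts.
So 2.05 × 6.24151e+18 ≈ 1.28e+19 MeV.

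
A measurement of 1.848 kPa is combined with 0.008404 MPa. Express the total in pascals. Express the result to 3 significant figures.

10300 Pa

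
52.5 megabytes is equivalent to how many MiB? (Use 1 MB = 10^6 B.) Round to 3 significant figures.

1 megabyte = 0.953674 mebibytes.
52.5 × 0.953674 ≈ 50.1 MiB.

50.1 MiB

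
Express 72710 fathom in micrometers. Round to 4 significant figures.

1 fathom = 1.82880 × 10^6 μm.
Thus 72710 × 1.82880 × 10^6 ≈ 1.330 × 10^11 μm.

1.330 × 10^11 micrometers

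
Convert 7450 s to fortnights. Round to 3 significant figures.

1 s = 8.26720e-7 fortnights.
7450 × 8.26720e-7 ≈ 0.00616 fortnight.

0.00616 fortnight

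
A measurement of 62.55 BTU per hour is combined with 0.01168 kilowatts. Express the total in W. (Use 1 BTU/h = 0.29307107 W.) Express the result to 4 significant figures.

62.55 BTU/h = 18.3316 W and 0.01168 kW = 11.6800 W.
18.3316 + 11.6800 ≈ 30.01 W.

30.01 watts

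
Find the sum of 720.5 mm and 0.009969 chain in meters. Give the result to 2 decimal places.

0.92 m

720.5 mm = 0.720500 m and 0.009969 chain = 0.200544 m.
0.720500 + 0.200544 ≈ 0.92 m.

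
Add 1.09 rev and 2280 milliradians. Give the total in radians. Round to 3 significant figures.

9.13 rad

1.09 rev = 6.84867 rad and 2280 mrad = 2.28000 rad.
6.84867 + 2.28000 ≈ 9.13 rad.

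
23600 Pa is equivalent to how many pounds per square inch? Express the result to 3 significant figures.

3.42 psi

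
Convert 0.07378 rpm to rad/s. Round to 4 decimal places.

0.0077 radians per second

1 rpm = 0.104720 rad/s.
Then 0.07378 × 0.104720 ≈ 0.0077 rad/s.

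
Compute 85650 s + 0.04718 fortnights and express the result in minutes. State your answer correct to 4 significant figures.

2379 min

85650 s = 1427.50 min and 0.04718 fortnight = 951.149 min.
1427.50 + 951.149 ≈ 2379 min.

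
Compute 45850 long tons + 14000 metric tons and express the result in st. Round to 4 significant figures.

45850 long ton = 7.33600e+6 st and 14000 t = 2.20462e+6 st.
7.33600e+6 + 2.20462e+6 ≈ 9.541e+6 st.

9.541e+6 st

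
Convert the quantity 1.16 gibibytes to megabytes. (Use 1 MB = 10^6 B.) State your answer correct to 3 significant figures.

1250 megabytes

1 GiB = 1073.74 megabytes.
Thus 1.16 × 1073.74 ≈ 1250 MB.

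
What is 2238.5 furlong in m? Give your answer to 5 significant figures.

450310 meters

1 furlong = 201.168 m.
Thus 2238.5 × 201.168 ≈ 450310 m.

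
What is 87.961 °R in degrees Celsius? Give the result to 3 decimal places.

°R = (°C + 273.15) × 9/5.
Applying the formula gives -224.283 °C.

-224.283 °C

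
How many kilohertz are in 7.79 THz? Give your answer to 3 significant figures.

7.79e+9 kilohertz

1 terahertz = 1.00000e+9 kHz.
Thus 7.79 × 1.00000e+9 ≈ 7.79e+9 kHz.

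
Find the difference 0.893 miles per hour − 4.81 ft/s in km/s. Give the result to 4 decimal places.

-0.0011 km/s

0.893 mph = 0.000399207 km/s and 4.81 ft/s = 0.00146609 km/s.
0.000399207 − 0.00146609 ≈ -0.0011 km/s.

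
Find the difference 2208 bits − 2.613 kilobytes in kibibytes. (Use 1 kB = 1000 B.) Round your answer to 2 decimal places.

2208 bit = 0.269531 KiB and 2.613 kB = 2.55176 KiB.
0.269531 − 2.55176 ≈ -2.28 KiB.

-2.28 kibibytes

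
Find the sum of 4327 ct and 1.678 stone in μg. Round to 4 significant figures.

1.152e+10 micrograms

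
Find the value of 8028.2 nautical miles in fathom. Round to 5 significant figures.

8.1300e+6 fathoms

1 nmi = 1012.686 fathoms.
Then 8028.2 × 1012.686 ≈ 8.1300e+6 fathom.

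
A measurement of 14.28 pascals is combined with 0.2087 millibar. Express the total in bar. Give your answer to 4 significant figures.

0.0003515 bar

14.28 Pa = 0.000142800 bar and 0.2087 mbar = 0.000208700 bar.
0.000142800 + 0.000208700 ≈ 0.0003515 bar.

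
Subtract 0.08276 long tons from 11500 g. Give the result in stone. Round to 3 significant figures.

11500 g = 1.81094 st and 0.08276 long ton = 13.2416 st.
1.81094 − 13.2416 ≈ -11.4 st.

-11.4 st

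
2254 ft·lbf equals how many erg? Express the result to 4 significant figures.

3.056 × 10^10 ergs

1 ft·lbf = 1.35582 × 10^7 erg.
2254 × 1.35582 × 10^7 ≈ 3.056 × 10^10 erg.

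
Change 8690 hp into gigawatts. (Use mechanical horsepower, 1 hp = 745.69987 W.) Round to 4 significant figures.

1 hp = 7.45700 × 10^-7 GW.
8690 × 7.45700 × 10^-7 ≈ 0.006480 GW.

0.006480 GW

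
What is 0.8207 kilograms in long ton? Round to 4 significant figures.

1 kilogram = 0.000984207 long ton.
0.8207 × 0.000984207 ≈ 0.0008077 long ton.

0.0008077 long tons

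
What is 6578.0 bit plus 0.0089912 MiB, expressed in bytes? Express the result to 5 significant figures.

10250 bytes

6578.0 bit = 822.250 B and 0.0089912 MiB = 9427.96 B.
822.250 + 9427.96 ≈ 10250 B.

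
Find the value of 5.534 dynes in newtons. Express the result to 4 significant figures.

1 dyn = 1.00000 × 10^-5 N.
So 5.534 × 1.00000 × 10^-5 ≈ 5.534 × 10^-5 N.

5.534 × 10^-5 newtons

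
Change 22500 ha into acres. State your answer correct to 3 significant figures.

1 hectare = 2.47105 acres.
22500 × 2.47105 ≈ 55600 acre.

55600 acre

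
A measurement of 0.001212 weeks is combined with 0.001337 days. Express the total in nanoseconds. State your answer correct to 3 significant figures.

0.001212 wk = 7.33018 × 10^11 ns and 0.001337 d = 1.15517 × 10^11 ns.
7.33018 × 10^11 + 1.15517 × 10^11 ≈ 8.49 × 10^11 ns.

8.49 × 10^11 ns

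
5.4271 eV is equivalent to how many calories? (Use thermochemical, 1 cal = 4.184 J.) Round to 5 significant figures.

2.0782 × 10^-19 cal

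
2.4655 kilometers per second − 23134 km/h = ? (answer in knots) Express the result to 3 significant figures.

-7700 kn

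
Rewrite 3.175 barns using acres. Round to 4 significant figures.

1 barn = 2.47105e-32 acre.
So 3.175 × 2.47105e-32 ≈ 7.846e-32 acre.

7.846e-32 acre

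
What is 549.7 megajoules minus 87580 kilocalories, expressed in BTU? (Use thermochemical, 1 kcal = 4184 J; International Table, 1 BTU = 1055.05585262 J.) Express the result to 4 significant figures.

173700 British thermal units

549.7 MJ = 521015 BTU and 87580 kcal = 347313 BTU.
521015 − 347313 ≈ 173700 BTU.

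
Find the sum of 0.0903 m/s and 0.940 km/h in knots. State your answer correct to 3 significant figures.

0.0903 m/s = 0.175529 kn and 0.940 km/h = 0.507559 kn.
0.175529 + 0.507559 ≈ 0.683 kn.

0.683 kn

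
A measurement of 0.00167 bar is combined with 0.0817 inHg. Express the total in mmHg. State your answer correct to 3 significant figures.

3.33 mmHg

0.00167 bar = 1.25260 mmHg and 0.0817 inHg = 2.07518 mmHg.
1.25260 + 2.07518 ≈ 3.33 mmHg.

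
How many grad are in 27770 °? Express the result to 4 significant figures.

1 degree = 1.11111 grad.
So 27770 × 1.11111 ≈ 30860 grad.

30860 grad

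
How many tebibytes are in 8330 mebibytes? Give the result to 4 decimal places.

1 MiB = 9.53674e-7 tebibytes.
Thus 8330 × 9.53674e-7 ≈ 0.0079 TiB.

0.0079 tebibytes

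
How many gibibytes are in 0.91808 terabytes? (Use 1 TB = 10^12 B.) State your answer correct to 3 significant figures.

1 terabyte = 931.323 gibibytes.
Then 0.91808 × 931.323 ≈ 855 GiB.

855 GiB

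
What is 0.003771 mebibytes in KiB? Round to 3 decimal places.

3.862 kibibytes

1 mebibyte = 1024.00 kibibytes.
0.003771 × 1024.00 ≈ 3.862 KiB.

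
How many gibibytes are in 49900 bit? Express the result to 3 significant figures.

1 bit = 1.16415 × 10^-10 gibibytes.
Then 49900 × 1.16415 × 10^-10 ≈ 5.81 × 10^-6 GiB.

5.81 × 10^-6 GiB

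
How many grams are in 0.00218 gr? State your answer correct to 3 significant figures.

0.000141 g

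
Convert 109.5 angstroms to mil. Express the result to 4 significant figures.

1 angstrom = 3.93701e-6 mil.
So 109.5 × 3.93701e-6 ≈ 0.0004311 mil.

0.0004311 mils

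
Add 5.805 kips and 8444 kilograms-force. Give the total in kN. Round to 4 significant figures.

5.805 kip = 25.8219 kN and 8444 kgf = 82.8074 kN.
25.8219 + 82.8074 ≈ 108.6 kN.

108.6 kN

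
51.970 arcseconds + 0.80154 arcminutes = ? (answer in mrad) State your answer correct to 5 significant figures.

0.48512 milliradians

51.970 arcsec = 0.251958 mrad and 0.80154 arcmin = 0.233159 mrad.
0.251958 + 0.233159 ≈ 0.48512 mrad.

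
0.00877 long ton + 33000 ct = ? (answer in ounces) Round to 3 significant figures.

0.00877 long ton = 314.317 oz and 33000 ct = 232.808 oz.
314.317 + 232.808 ≈ 547 oz.

547 ounces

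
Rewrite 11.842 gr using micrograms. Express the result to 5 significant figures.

1 gr = 64798.9 μg.
Then 11.842 × 64798.9 ≈ 767350 μg.

767350 μg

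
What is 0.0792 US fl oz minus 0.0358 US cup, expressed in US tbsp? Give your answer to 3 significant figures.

0.0792 US fl oz = 0.158400 US tbsp and 0.0358 US cup = 0.572800 US tbsp.
0.158400 − 0.572800 ≈ -0.414 US tbsp.

-0.414 US tbsp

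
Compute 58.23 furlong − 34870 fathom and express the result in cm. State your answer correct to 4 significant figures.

-5.206e+6 centimeters

58.23 furlong = 1.17140e+6 cm and 34870 fathom = 6.37703e+6 cm.
1.17140e+6 − 6.37703e+6 ≈ -5.206e+6 cm.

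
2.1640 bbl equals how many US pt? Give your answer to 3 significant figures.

727 US pt

1 bbl = 336.000 US pt.
2.1640 × 336.000 ≈ 727 US pt.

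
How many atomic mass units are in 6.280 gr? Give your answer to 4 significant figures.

2.451 × 10^23 u

1 gr = 3.90228 × 10^22 u.
So 6.280 × 3.90228 × 10^22 ≈ 2.451 × 10^23 u.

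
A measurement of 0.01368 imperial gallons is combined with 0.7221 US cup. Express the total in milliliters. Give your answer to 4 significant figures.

0.01368 imp gal = 62.1905 mL and 0.7221 US cup = 170.840 mL.
62.1905 + 170.840 ≈ 233.0 mL.

233.0 milliliters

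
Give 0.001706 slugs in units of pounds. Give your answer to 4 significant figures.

1 slug = 32.1740 pounds.
0.001706 × 32.1740 ≈ 0.05489 lb.

0.05489 pounds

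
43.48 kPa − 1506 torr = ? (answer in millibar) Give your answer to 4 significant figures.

43.48 kPa = 434.800 mbar and 1506 torr = 2007.83 mbar.
434.800 − 2007.83 ≈ -1573 mbar.

-1573 millibar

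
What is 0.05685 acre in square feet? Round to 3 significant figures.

2480 ft²

1 acre = 43560.0 ft².
So 0.05685 × 43560.0 ≈ 2480 ft².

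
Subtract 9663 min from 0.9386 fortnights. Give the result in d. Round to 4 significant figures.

6.430 d

0.9386 fortnight = 13.1404 d and 9663 min = 6.71042 d.
13.1404 − 6.71042 ≈ 6.430 d.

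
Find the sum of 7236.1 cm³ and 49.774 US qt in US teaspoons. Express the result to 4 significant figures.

11020 US teaspoons

7236.1 cm³ = 1468.09 US tsp and 49.774 US qt = 9556.61 US tsp.
1468.09 + 9556.61 ≈ 11020 US tsp.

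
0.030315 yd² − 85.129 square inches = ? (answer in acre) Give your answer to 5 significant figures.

-7.3080e-6 acre

0.030315 yd² = 6.2634298e-6 acre and 85.129 in² = 1.3571479e-5 acre.
6.2634298e-6 − 1.3571479e-5 ≈ -7.3080e-6 acre.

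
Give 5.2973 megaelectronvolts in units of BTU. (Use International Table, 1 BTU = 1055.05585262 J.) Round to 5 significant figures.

8.0443e-16 British thermal units

1 MeV = 1.51857e-16 British thermal units.
Thus 5.2973 × 1.51857e-16 ≈ 8.0443e-16 BTU.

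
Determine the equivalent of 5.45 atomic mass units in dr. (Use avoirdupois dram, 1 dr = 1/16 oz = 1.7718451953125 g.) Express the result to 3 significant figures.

5.11e-24 drams

1 u = 9.37181e-25 dr.
So 5.45 × 9.37181e-25 ≈ 5.11e-24 dr.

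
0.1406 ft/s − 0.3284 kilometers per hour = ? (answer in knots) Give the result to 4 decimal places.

0.1406 ft/s = 0.0833032 kn and 0.3284 km/h = 0.177322 kn.
0.0833032 − 0.177322 ≈ -0.0940 kn.

-0.0940 kn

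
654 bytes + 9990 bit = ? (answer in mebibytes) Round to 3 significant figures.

654 B = 0.000623703 MiB and 9990 bit = 0.00119090 MiB.
0.000623703 + 0.00119090 ≈ 0.00181 MiB.

0.00181 mebibytes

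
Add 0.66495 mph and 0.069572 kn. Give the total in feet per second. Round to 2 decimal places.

1.09 ft/s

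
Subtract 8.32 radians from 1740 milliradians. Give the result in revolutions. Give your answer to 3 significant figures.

-1.05 rev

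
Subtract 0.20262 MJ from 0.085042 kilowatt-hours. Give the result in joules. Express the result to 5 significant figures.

103530 J

0.085042 kWh = 306151 J and 0.20262 MJ = 202620 J.
306151 − 202620 ≈ 103530 J.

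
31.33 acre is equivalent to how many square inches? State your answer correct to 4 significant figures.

1 acre = 6.27264 × 10^6 square inches.
So 31.33 × 6.27264 × 10^6 ≈ 1.965 × 10^8 in².

1.965 × 10^8 square inches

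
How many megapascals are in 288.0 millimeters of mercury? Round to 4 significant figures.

0.03840 megapascals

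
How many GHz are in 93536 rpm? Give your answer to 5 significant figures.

1 rpm = 1.66667 × 10^-11 gigahertz.
Then 93536 × 1.66667 × 10^-11 ≈ 1.5589 × 10^-6 GHz.

1.5589 × 10^-6 gigahertz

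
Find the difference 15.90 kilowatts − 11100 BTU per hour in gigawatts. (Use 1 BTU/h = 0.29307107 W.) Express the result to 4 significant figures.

15.90 kW = 1.59000 × 10^-5 GW and 11100 BTU/h = 3.25309 × 10^-6 GW.
1.59000 × 10^-5 − 3.25309 × 10^-6 ≈ 1.265 × 10^-5 GW.

1.265 × 10^-5 GW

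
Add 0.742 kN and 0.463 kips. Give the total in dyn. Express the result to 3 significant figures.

0.742 kN = 7.42000e+7 dyn and 0.463 kip = 2.05953e+8 dyn.
7.42000e+7 + 2.05953e+8 ≈ 2.80e+8 dyn.

2.80e+8 dynes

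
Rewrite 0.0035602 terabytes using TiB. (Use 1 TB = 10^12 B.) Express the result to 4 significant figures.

0.003238 TiB

1 TB = 0.909495 TiB.
Then 0.0035602 × 0.909495 ≈ 0.003238 TiB.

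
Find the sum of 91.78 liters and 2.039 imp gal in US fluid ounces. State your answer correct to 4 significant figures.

3417 US fl oz

91.78 L = 3103.45 US fl oz and 2.039 imp gal = 313.438 US fl oz.
3103.45 + 313.438 ≈ 3417 US fl oz.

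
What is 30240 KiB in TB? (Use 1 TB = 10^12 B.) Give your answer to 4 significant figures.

1 kibibyte = 1.02400e-9 terabytes.
Thus 30240 × 1.02400e-9 ≈ 3.097e-5 TB.

3.097e-5 TB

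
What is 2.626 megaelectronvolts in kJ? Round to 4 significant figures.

1 megaelectronvolt = 1.60218 × 10^-16 kJ.
Then 2.626 × 1.60218 × 10^-16 ≈ 4.207 × 10^-16 kJ.

4.207 × 10^-16 kilojoules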